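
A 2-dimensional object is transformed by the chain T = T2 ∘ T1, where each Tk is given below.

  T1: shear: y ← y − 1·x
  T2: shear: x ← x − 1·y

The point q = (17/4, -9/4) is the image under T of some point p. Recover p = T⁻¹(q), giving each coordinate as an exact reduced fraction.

p = (2, -1/4)

T1 = [1 0 0; -1 1 0; 0 0 1]
T2·T1 = [2 -1 0; -1 1 0; 0 0 1]
det M = 1; M⁻¹ = [1 1 0; 1 2 0; 0 0 1]
M⁻¹ · (17/4, -9/4)ᵀ = (2, -1/4)ᵀ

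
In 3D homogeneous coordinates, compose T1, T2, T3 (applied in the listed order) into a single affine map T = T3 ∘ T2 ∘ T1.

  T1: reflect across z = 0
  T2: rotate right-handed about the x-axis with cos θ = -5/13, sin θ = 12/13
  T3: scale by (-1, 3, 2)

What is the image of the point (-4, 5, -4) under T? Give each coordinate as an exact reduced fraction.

T(p) = (4, -219/13, 80/13)

T1 reflect across z = 0: (-4, 5, -4) → (-4, 5, 4)
T2 rotate right-handed about the x-axis with cos θ = -5/13, sin θ = 12/13: (-4, 5, 4) → (-4, -73/13, 40/13)
T3 scale by (-1, 3, 2): (-4, -73/13, 40/13) → (4, -219/13, 80/13)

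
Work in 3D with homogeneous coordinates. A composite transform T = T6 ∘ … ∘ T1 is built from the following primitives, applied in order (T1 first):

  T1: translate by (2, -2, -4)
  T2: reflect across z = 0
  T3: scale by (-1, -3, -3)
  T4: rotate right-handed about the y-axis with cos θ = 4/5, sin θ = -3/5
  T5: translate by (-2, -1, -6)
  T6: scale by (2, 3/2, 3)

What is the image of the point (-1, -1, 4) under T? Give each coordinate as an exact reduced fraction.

T(p) = (-28/5, 12, -99/5)

T1 translate by (2, -2, -4): (-1, -1, 4) → (1, -3, 0)
T2 reflect across z = 0: (1, -3, 0) → (1, -3, 0)
T3 scale by (-1, -3, -3): (1, -3, 0) → (-1, 9, 0)
T4 rotate right-handed about the y-axis with cos θ = 4/5, sin θ = -3/5: (-1, 9, 0) → (-4/5, 9, -3/5)
T5 translate by (-2, -1, -6): (-4/5, 9, -3/5) → (-14/5, 8, -33/5)
T6 scale by (2, 3/2, 3): (-14/5, 8, -33/5) → (-28/5, 12, -99/5)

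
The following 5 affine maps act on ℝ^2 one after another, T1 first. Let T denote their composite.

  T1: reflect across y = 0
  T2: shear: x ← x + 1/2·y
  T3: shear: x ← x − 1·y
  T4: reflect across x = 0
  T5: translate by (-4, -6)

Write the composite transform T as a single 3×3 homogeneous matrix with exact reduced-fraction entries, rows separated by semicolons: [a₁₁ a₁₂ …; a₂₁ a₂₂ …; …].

T = [-1 -1/2 -4; 0 -1 -6; 0 0 1]

T1 = [1 0 0; 0 -1 0; 0 0 1]
T2·T1 = [1 -1/2 0; 0 -1 0; 0 0 1]
T3·…·T1 = [1 1/2 0; 0 -1 0; 0 0 1]
T4·…·T1 = [-1 -1/2 0; 0 -1 0; 0 0 1]
T5·…·T1 = [-1 -1/2 -4; 0 -1 -6; 0 0 1]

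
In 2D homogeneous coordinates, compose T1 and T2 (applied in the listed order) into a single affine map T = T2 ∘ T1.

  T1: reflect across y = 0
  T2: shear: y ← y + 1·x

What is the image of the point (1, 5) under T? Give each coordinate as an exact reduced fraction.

T(p) = (1, -4)

T1 reflect across y = 0: (1, 5) → (1, -5)
T2 shear: y ← y + 1·x: (1, -5) → (1, -4)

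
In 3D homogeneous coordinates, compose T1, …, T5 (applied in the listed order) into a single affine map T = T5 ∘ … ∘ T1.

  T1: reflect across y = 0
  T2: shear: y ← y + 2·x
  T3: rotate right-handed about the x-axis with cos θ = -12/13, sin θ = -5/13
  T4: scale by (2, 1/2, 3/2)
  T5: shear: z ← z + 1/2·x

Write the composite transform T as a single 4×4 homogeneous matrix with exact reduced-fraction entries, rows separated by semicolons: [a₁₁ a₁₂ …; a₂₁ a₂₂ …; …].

T1 = [1 0 0 0; 0 -1 0 0; 0 0 1 0; 0 0 0 1]
T2·T1 = [1 0 0 0; 2 -1 0 0; 0 0 1 0; 0 0 0 1]
T3·…·T1 = [1 0 0 0; -24/13 12/13 5/13 0; -10/13 5/13 -12/13 0; 0 0 0 1]
T4·…·T1 = [2 0 0 0; -12/13 6/13 5/26 0; -15/13 15/26 -18/13 0; 0 0 0 1]
T5·…·T1 = [2 0 0 0; -12/13 6/13 5/26 0; -2/13 15/26 -18/13 0; 0 0 0 1]

T = [2 0 0 0; -12/13 6/13 5/26 0; -2/13 15/26 -18/13 0; 0 0 0 1]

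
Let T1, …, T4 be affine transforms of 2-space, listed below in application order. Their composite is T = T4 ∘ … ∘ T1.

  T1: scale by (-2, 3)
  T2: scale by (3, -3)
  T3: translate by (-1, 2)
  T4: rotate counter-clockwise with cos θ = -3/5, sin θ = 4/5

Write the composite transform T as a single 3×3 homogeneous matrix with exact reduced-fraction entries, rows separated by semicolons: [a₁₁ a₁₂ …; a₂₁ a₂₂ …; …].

T1 = [-2 0 0; 0 3 0; 0 0 1]
T2·T1 = [-6 0 0; 0 -9 0; 0 0 1]
T3·…·T1 = [-6 0 -1; 0 -9 2; 0 0 1]
T4·…·T1 = [18/5 36/5 -1; -24/5 27/5 -2; 0 0 1]

T = [18/5 36/5 -1; -24/5 27/5 -2; 0 0 1]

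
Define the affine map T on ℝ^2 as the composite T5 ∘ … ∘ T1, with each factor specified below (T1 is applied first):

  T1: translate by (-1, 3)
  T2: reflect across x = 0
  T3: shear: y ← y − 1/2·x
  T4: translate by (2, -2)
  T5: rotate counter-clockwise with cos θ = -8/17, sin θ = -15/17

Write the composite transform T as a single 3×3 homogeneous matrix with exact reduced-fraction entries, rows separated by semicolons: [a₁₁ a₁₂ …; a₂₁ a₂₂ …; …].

T = [31/34 15/17 -33/34; 11/17 -8/17 -49/17; 0 0 1]

T1 = [1 0 -1; 0 1 3; 0 0 1]
T2·T1 = [-1 0 1; 0 1 3; 0 0 1]
T3·…·T1 = [-1 0 1; 1/2 1 5/2; 0 0 1]
T4·…·T1 = [-1 0 3; 1/2 1 1/2; 0 0 1]
T5·…·T1 = [31/34 15/17 -33/34; 11/17 -8/17 -49/17; 0 0 1]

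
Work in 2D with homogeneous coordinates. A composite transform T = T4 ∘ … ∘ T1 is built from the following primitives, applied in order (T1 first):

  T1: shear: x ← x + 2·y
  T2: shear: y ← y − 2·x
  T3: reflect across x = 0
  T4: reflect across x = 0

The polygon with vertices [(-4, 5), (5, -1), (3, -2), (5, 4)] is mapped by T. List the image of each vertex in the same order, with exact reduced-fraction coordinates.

T1 shear: x ← x + 2·y: (-4, 5) → (6, 5); (5, -1) → (3, -1); (3, -2) → (-1, -2); (5, 4) → (13, 4)
T2 shear: y ← y − 2·x: (6, 5) → (6, -7); (3, -1) → (3, -7); (-1, -2) → (-1, 0); (13, 4) → (13, -22)
T3 reflect across x = 0: (6, -7) → (-6, -7); (3, -7) → (-3, -7); (-1, 0) → (1, 0); (13, -22) → (-13, -22)
T4 reflect across x = 0: (-6, -7) → (6, -7); (-3, -7) → (3, -7); (1, 0) → (-1, 0); (-13, -22) → (13, -22)

image vertices: (6, -7), (3, -7), (-1, 0), (13, -22)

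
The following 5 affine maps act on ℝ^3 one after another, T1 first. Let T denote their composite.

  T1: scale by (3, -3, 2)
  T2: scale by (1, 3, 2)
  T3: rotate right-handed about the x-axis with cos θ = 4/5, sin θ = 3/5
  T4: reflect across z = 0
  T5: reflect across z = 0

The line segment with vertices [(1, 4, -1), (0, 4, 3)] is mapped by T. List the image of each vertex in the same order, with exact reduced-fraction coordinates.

T1 scale by (3, -3, 2): (1, 4, -1) → (3, -12, -2); (0, 4, 3) → (0, -12, 6)
T2 scale by (1, 3, 2): (3, -12, -2) → (3, -36, -4); (0, -12, 6) → (0, -36, 12)
T3 rotate right-handed about the x-axis with cos θ = 4/5, sin θ = 3/5: (3, -36, -4) → (3, -132/5, -124/5); (0, -36, 12) → (0, -36, -12)
T4 reflect across z = 0: (3, -132/5, -124/5) → (3, -132/5, 124/5); (0, -36, -12) → (0, -36, 12)
T5 reflect across z = 0: (3, -132/5, 124/5) → (3, -132/5, -124/5); (0, -36, 12) → (0, -36, -12)

image vertices: (3, -132/5, -124/5), (0, -36, -12)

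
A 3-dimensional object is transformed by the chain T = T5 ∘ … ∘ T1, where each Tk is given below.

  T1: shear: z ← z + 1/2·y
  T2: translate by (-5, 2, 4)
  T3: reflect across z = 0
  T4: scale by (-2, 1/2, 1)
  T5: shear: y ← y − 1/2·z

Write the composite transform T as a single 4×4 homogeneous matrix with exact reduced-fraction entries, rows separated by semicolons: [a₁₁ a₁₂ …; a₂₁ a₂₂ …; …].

T1 = [1 0 0 0; 0 1 0 0; 0 1/2 1 0; 0 0 0 1]
T2·T1 = [1 0 0 -5; 0 1 0 2; 0 1/2 1 4; 0 0 0 1]
T3·…·T1 = [1 0 0 -5; 0 1 0 2; 0 -1/2 -1 -4; 0 0 0 1]
T4·…·T1 = [-2 0 0 10; 0 1/2 0 1; 0 -1/2 -1 -4; 0 0 0 1]
T5·…·T1 = [-2 0 0 10; 0 3/4 1/2 3; 0 -1/2 -1 -4; 0 0 0 1]

T = [-2 0 0 10; 0 3/4 1/2 3; 0 -1/2 -1 -4; 0 0 0 1]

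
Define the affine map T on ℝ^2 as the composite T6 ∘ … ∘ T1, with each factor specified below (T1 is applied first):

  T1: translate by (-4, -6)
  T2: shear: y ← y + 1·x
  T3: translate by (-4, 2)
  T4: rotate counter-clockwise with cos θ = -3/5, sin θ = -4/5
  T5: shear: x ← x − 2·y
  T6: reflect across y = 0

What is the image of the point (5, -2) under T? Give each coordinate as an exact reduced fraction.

T1 translate by (-4, -6): (5, -2) → (1, -8)
T2 shear: y ← y + 1·x: (1, -8) → (1, -7)
T3 translate by (-4, 2): (1, -7) → (-3, -5)
T4 rotate counter-clockwise with cos θ = -3/5, sin θ = -4/5: (-3, -5) → (-11/5, 27/5)
T5 shear: x ← x − 2·y: (-11/5, 27/5) → (-13, 27/5)
T6 reflect across y = 0: (-13, 27/5) → (-13, -27/5)

T(p) = (-13, -27/5)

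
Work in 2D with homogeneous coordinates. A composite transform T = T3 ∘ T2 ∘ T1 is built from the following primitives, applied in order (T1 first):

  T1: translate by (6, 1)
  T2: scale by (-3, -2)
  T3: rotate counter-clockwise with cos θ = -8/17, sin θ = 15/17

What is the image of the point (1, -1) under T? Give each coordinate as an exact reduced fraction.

T(p) = (168/17, -315/17)

T1 translate by (6, 1): (1, -1) → (7, 0)
T2 scale by (-3, -2): (7, 0) → (-21, 0)
T3 rotate counter-clockwise with cos θ = -8/17, sin θ = 15/17: (-21, 0) → (168/17, -315/17)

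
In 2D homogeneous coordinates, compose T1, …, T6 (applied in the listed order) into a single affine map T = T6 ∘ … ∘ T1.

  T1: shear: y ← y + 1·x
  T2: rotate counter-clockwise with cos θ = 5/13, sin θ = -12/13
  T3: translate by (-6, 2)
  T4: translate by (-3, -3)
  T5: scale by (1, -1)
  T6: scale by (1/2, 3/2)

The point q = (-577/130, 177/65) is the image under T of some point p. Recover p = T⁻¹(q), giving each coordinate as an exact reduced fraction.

T1 = [1 0 0; 1 1 0; 0 0 1]
T2·T1 = [17/13 12/13 0; -7/13 5/13 0; 0 0 1]
T3·…·T1 = [17/13 12/13 -6; -7/13 5/13 2; 0 0 1]
T4·…·T1 = [17/13 12/13 -9; -7/13 5/13 -1; 0 0 1]
T5·…·T1 = [17/13 12/13 -9; 7/13 -5/13 1; 0 0 1]
T6·…·T1 = [17/26 6/13 -9/2; 21/26 -15/26 3/2; 0 0 1]
det M = -3/4; M⁻¹ = [10/13 8/13 33/13; 14/13 -34/39 80/13; 0 0 1]
M⁻¹ · (-577/130, 177/65)ᵀ = (4/5, -1)ᵀ

p = (4/5, -1)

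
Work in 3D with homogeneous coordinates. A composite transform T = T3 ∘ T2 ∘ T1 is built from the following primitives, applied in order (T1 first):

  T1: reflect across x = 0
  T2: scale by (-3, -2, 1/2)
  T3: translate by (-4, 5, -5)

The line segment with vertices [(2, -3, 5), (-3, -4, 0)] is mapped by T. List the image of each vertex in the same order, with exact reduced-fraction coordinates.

T1 reflect across x = 0: (2, -3, 5) → (-2, -3, 5); (-3, -4, 0) → (3, -4, 0)
T2 scale by (-3, -2, 1/2): (-2, -3, 5) → (6, 6, 5/2); (3, -4, 0) → (-9, 8, 0)
T3 translate by (-4, 5, -5): (6, 6, 5/2) → (2, 11, -5/2); (-9, 8, 0) → (-13, 13, -5)

image vertices: (2, 11, -5/2), (-13, 13, -5)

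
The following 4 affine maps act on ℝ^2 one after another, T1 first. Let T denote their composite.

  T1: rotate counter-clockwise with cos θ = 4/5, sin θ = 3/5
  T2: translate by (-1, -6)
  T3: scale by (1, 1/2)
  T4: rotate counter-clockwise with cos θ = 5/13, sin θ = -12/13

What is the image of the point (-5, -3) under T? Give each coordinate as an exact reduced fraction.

T(p) = (-422/65, 99/130)

T1 rotate counter-clockwise with cos θ = 4/5, sin θ = 3/5: (-5, -3) → (-11/5, -27/5)
T2 translate by (-1, -6): (-11/5, -27/5) → (-16/5, -57/5)
T3 scale by (1, 1/2): (-16/5, -57/5) → (-16/5, -57/10)
T4 rotate counter-clockwise with cos θ = 5/13, sin θ = -12/13: (-16/5, -57/10) → (-422/65, 99/130)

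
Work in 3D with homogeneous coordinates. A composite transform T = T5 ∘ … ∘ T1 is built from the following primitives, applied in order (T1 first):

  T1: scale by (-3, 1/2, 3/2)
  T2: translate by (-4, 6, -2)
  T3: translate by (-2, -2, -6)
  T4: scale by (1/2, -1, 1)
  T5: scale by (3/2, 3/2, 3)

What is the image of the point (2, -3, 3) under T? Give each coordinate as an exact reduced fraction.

T1 scale by (-3, 1/2, 3/2): (2, -3, 3) → (-6, -3/2, 9/2)
T2 translate by (-4, 6, -2): (-6, -3/2, 9/2) → (-10, 9/2, 5/2)
T3 translate by (-2, -2, -6): (-10, 9/2, 5/2) → (-12, 5/2, -7/2)
T4 scale by (1/2, -1, 1): (-12, 5/2, -7/2) → (-6, -5/2, -7/2)
T5 scale by (3/2, 3/2, 3): (-6, -5/2, -7/2) → (-9, -15/4, -21/2)

T(p) = (-9, -15/4, -21/2)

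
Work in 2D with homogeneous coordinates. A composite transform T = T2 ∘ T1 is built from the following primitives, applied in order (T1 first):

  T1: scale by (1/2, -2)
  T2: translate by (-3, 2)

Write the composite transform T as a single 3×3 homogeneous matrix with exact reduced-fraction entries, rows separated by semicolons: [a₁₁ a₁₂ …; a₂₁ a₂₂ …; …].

T = [1/2 0 -3; 0 -2 2; 0 0 1]

T1 = [1/2 0 0; 0 -2 0; 0 0 1]
T2·T1 = [1/2 0 -3; 0 -2 2; 0 0 1]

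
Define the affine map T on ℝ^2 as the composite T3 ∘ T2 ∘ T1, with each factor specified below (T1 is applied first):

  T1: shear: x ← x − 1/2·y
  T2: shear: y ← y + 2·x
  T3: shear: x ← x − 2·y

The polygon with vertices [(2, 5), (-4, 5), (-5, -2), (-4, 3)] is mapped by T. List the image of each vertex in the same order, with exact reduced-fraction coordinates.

T1 shear: x ← x − 1/2·y: (2, 5) → (-1/2, 5); (-4, 5) → (-13/2, 5); (-5, -2) → (-4, -2); (-4, 3) → (-11/2, 3)
T2 shear: y ← y + 2·x: (-1/2, 5) → (-1/2, 4); (-13/2, 5) → (-13/2, -8); (-4, -2) → (-4, -10); (-11/2, 3) → (-11/2, -8)
T3 shear: x ← x − 2·y: (-1/2, 4) → (-17/2, 4); (-13/2, -8) → (19/2, -8); (-4, -10) → (16, -10); (-11/2, -8) → (21/2, -8)

image vertices: (-17/2, 4), (19/2, -8), (16, -10), (21/2, -8)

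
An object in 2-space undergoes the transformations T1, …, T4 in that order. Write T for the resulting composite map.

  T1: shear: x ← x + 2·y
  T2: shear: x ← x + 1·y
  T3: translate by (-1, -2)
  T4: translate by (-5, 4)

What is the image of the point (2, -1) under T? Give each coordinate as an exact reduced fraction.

T(p) = (-7, 1)

T1 shear: x ← x + 2·y: (2, -1) → (0, -1)
T2 shear: x ← x + 1·y: (0, -1) → (-1, -1)
T3 translate by (-1, -2): (-1, -1) → (-2, -3)
T4 translate by (-5, 4): (-2, -3) → (-7, 1)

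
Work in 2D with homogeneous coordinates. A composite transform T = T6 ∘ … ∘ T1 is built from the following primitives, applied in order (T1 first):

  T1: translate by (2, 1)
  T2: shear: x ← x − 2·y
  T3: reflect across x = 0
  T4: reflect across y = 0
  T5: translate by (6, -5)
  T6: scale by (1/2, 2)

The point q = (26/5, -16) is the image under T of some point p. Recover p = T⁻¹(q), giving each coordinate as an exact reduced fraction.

T1 = [1 0 2; 0 1 1; 0 0 1]
T2·T1 = [1 -2 0; 0 1 1; 0 0 1]
T3·…·T1 = [-1 2 0; 0 1 1; 0 0 1]
T4·…·T1 = [-1 2 0; 0 -1 -1; 0 0 1]
T5·…·T1 = [-1 2 6; 0 -1 -6; 0 0 1]
T6·…·T1 = [-1/2 1 3; 0 -2 -12; 0 0 1]
det M = 1; M⁻¹ = [-2 -1 -6; 0 -1/2 -6; 0 0 1]
M⁻¹ · (26/5, -16)ᵀ = (-2/5, 2)ᵀ

p = (-2/5, 2)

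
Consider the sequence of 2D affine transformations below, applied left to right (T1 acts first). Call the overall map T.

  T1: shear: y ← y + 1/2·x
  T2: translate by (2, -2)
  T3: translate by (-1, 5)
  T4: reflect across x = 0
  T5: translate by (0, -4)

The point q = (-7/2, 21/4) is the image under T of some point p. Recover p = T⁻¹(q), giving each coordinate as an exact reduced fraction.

T1 = [1 0 0; 1/2 1 0; 0 0 1]
T2·T1 = [1 0 2; 1/2 1 -2; 0 0 1]
T3·…·T1 = [1 0 1; 1/2 1 3; 0 0 1]
T4·…·T1 = [-1 0 -1; 1/2 1 3; 0 0 1]
T5·…·T1 = [-1 0 -1; 1/2 1 -1; 0 0 1]
det M = -1; M⁻¹ = [-1 0 -1; 1/2 1 3/2; 0 0 1]
M⁻¹ · (-7/2, 21/4)ᵀ = (5/2, 5)ᵀ

p = (5/2, 5)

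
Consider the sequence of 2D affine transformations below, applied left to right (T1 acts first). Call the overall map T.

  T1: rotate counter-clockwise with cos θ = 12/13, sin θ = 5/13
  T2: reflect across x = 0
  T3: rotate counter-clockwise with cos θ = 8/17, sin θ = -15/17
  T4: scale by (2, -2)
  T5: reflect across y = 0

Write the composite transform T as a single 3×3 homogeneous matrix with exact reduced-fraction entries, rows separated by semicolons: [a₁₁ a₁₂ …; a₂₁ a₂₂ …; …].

T = [-42/221 440/221 0; 440/221 42/221 0; 0 0 1]

T1 = [12/13 -5/13 0; 5/13 12/13 0; 0 0 1]
T2·T1 = [-12/13 5/13 0; 5/13 12/13 0; 0 0 1]
T3·…·T1 = [-21/221 220/221 0; 220/221 21/221 0; 0 0 1]
T4·…·T1 = [-42/221 440/221 0; -440/221 -42/221 0; 0 0 1]
T5·…·T1 = [-42/221 440/221 0; 440/221 42/221 0; 0 0 1]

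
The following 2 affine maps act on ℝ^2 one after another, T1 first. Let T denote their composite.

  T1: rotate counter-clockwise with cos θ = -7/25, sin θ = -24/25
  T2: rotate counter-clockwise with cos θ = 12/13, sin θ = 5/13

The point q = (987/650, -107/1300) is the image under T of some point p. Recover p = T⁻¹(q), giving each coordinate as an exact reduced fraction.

p = (1/4, 3/2)

T1 = [-7/25 24/25 0; -24/25 -7/25 0; 0 0 1]
T2·T1 = [36/325 323/325 0; -323/325 36/325 0; 0 0 1]
det M = 1; M⁻¹ = [36/325 -323/325 0; 323/325 36/325 0; 0 0 1]
M⁻¹ · (987/650, -107/1300)ᵀ = (1/4, 3/2)ᵀ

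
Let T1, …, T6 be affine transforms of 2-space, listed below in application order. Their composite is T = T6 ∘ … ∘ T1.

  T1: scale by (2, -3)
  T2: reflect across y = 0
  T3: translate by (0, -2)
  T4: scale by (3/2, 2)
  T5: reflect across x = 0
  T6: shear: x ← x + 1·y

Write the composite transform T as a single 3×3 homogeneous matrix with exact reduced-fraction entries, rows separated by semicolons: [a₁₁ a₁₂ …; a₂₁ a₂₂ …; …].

T = [-3 6 -4; 0 6 -4; 0 0 1]

T1 = [2 0 0; 0 -3 0; 0 0 1]
T2·T1 = [2 0 0; 0 3 0; 0 0 1]
T3·…·T1 = [2 0 0; 0 3 -2; 0 0 1]
T4·…·T1 = [3 0 0; 0 6 -4; 0 0 1]
T5·…·T1 = [-3 0 0; 0 6 -4; 0 0 1]
T6·…·T1 = [-3 6 -4; 0 6 -4; 0 0 1]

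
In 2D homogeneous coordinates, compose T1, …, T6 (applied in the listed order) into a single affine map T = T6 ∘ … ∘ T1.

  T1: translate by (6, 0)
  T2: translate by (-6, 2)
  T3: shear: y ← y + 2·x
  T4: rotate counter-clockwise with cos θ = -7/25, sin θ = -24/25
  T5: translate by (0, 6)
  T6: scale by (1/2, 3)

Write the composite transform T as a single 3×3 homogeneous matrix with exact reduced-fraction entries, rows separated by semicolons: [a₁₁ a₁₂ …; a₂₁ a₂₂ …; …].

T1 = [1 0 6; 0 1 0; 0 0 1]
T2·T1 = [1 0 0; 0 1 2; 0 0 1]
T3·…·T1 = [1 0 0; 2 1 2; 0 0 1]
T4·…·T1 = [41/25 24/25 48/25; -38/25 -7/25 -14/25; 0 0 1]
T5·…·T1 = [41/25 24/25 48/25; -38/25 -7/25 136/25; 0 0 1]
T6·…·T1 = [41/50 12/25 24/25; -114/25 -21/25 408/25; 0 0 1]

T = [41/50 12/25 24/25; -114/25 -21/25 408/25; 0 0 1]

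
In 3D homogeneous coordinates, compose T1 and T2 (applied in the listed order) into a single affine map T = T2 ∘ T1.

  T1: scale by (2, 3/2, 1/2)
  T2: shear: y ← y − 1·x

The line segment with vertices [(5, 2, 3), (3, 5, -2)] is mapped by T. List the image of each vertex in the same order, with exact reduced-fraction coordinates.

image vertices: (10, -7, 3/2), (6, 3/2, -1)

T1 scale by (2, 3/2, 1/2): (5, 2, 3) → (10, 3, 3/2); (3, 5, -2) → (6, 15/2, -1)
T2 shear: y ← y − 1·x: (10, 3, 3/2) → (10, -7, 3/2); (6, 15/2, -1) → (6, 3/2, -1)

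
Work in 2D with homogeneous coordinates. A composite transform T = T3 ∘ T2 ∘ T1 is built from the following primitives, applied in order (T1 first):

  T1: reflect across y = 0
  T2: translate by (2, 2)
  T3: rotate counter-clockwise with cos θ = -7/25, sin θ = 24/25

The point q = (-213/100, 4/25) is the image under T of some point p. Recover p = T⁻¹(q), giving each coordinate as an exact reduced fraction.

T1 = [1 0 0; 0 -1 0; 0 0 1]
T2·T1 = [1 0 2; 0 -1 2; 0 0 1]
T3·…·T1 = [-7/25 24/25 -62/25; 24/25 7/25 34/25; 0 0 1]
det M = -1; M⁻¹ = [-7/25 24/25 -2; 24/25 7/25 2; 0 0 1]
M⁻¹ · (-213/100, 4/25)ᵀ = (-5/4, 0)ᵀ

p = (-5/4, 0)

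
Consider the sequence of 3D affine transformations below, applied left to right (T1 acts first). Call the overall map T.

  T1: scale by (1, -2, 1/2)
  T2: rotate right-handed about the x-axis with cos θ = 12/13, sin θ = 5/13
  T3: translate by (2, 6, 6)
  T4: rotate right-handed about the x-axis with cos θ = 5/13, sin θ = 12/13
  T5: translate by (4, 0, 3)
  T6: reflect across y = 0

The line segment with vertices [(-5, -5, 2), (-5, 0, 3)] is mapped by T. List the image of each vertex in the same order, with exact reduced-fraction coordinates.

image vertices: (1, 55/13, 271/13), (1, 123/26, 141/13)

T1 scale by (1, -2, 1/2): (-5, -5, 2) → (-5, 10, 1); (-5, 0, 3) → (-5, 0, 3/2)
T2 rotate right-handed about the x-axis with cos θ = 12/13, sin θ = 5/13: (-5, 10, 1) → (-5, 115/13, 62/13); (-5, 0, 3/2) → (-5, -15/26, 18/13)
T3 translate by (2, 6, 6): (-5, 115/13, 62/13) → (-3, 193/13, 140/13); (-5, -15/26, 18/13) → (-3, 141/26, 96/13)
T4 rotate right-handed about the x-axis with cos θ = 5/13, sin θ = 12/13: (-3, 193/13, 140/13) → (-3, -55/13, 232/13); (-3, 141/26, 96/13) → (-3, -123/26, 102/13)
T5 translate by (4, 0, 3): (-3, -55/13, 232/13) → (1, -55/13, 271/13); (-3, -123/26, 102/13) → (1, -123/26, 141/13)
T6 reflect across y = 0: (1, -55/13, 271/13) → (1, 55/13, 271/13); (1, -123/26, 141/13) → (1, 123/26, 141/13)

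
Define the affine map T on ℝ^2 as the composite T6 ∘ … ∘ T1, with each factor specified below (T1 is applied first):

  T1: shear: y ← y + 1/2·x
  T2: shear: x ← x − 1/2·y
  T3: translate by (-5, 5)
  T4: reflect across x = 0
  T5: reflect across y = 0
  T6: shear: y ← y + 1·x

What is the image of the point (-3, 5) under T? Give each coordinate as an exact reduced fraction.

T1 shear: y ← y + 1/2·x: (-3, 5) → (-3, 7/2)
T2 shear: x ← x − 1/2·y: (-3, 7/2) → (-19/4, 7/2)
T3 translate by (-5, 5): (-19/4, 7/2) → (-39/4, 17/2)
T4 reflect across x = 0: (-39/4, 17/2) → (39/4, 17/2)
T5 reflect across y = 0: (39/4, 17/2) → (39/4, -17/2)
T6 shear: y ← y + 1·x: (39/4, -17/2) → (39/4, 5/4)

T(p) = (39/4, 5/4)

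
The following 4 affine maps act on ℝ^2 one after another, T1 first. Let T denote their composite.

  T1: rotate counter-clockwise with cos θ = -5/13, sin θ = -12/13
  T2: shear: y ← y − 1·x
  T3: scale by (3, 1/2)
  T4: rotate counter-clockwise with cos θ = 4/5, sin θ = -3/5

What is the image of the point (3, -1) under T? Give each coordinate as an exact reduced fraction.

T(p) = (-66/13, 47/13)

T1 rotate counter-clockwise with cos θ = -5/13, sin θ = -12/13: (3, -1) → (-27/13, -31/13)
T2 shear: y ← y − 1·x: (-27/13, -31/13) → (-27/13, -4/13)
T3 scale by (3, 1/2): (-27/13, -4/13) → (-81/13, -2/13)
T4 rotate counter-clockwise with cos θ = 4/5, sin θ = -3/5: (-81/13, -2/13) → (-66/13, 47/13)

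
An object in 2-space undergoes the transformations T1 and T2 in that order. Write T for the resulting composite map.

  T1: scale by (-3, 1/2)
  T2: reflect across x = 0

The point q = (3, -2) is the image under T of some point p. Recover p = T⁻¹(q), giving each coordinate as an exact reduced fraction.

T1 = [-3 0 0; 0 1/2 0; 0 0 1]
T2·T1 = [3 0 0; 0 1/2 0; 0 0 1]
det M = 3/2; M⁻¹ = [1/3 0 0; 0 2 0; 0 0 1]
M⁻¹ · (3, -2)ᵀ = (1, -4)ᵀ

p = (1, -4)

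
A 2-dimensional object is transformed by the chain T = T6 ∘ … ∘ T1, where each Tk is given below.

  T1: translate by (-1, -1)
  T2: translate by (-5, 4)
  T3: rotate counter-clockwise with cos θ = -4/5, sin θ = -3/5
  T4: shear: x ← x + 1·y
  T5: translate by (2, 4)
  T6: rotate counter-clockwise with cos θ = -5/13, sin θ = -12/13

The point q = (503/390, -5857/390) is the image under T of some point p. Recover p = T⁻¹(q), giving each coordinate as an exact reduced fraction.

p = (-5/2, -1/3)

T1 = [1 0 -1; 0 1 -1; 0 0 1]
T2·T1 = [1 0 -6; 0 1 3; 0 0 1]
T3·…·T1 = [-4/5 3/5 33/5; -3/5 -4/5 6/5; 0 0 1]
T4·…·T1 = [-7/5 -1/5 39/5; -3/5 -4/5 6/5; 0 0 1]
T5·…·T1 = [-7/5 -1/5 49/5; -3/5 -4/5 26/5; 0 0 1]
T6·…·T1 = [-1/65 -43/65 67/65; 99/65 32/65 -718/65; 0 0 1]
det M = 1; M⁻¹ = [32/65 43/65 34/5; -99/65 -1/65 7/5; 0 0 1]
M⁻¹ · (503/390, -5857/390)ᵀ = (-5/2, -1/3)ᵀ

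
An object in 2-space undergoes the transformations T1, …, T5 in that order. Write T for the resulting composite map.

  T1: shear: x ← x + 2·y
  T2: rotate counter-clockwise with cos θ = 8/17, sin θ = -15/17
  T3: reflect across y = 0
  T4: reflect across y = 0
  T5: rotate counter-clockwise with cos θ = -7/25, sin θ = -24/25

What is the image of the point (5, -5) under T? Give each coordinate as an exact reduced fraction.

T(p) = (329/85, 503/85)

T1 shear: x ← x + 2·y: (5, -5) → (-5, -5)
T2 rotate counter-clockwise with cos θ = 8/17, sin θ = -15/17: (-5, -5) → (-115/17, 35/17)
T3 reflect across y = 0: (-115/17, 35/17) → (-115/17, -35/17)
T4 reflect across y = 0: (-115/17, -35/17) → (-115/17, 35/17)
T5 rotate counter-clockwise with cos θ = -7/25, sin θ = -24/25: (-115/17, 35/17) → (329/85, 503/85)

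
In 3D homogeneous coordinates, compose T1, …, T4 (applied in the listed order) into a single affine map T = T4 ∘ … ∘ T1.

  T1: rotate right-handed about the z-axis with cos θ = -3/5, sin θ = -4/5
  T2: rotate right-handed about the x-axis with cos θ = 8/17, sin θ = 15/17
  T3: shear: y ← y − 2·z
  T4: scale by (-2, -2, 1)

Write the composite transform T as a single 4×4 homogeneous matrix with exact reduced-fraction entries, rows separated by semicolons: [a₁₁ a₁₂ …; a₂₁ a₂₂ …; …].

T1 = [-3/5 4/5 0 0; -4/5 -3/5 0 0; 0 0 1 0; 0 0 0 1]
T2·T1 = [-3/5 4/5 0 0; -32/85 -24/85 -15/17 0; -12/17 -9/17 8/17 0; 0 0 0 1]
T3·…·T1 = [-3/5 4/5 0 0; 88/85 66/85 -31/17 0; -12/17 -9/17 8/17 0; 0 0 0 1]
T4·…·T1 = [6/5 -8/5 0 0; -176/85 -132/85 62/17 0; -12/17 -9/17 8/17 0; 0 0 0 1]

T = [6/5 -8/5 0 0; -176/85 -132/85 62/17 0; -12/17 -9/17 8/17 0; 0 0 0 1]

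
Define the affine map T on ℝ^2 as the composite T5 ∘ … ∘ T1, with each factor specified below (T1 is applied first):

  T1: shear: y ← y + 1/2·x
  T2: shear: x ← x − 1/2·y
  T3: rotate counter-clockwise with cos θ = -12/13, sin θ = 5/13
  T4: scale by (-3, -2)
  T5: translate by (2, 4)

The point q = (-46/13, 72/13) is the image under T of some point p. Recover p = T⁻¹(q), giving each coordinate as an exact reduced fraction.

T1 = [1 0 0; 1/2 1 0; 0 0 1]
T2·T1 = [3/4 -1/2 0; 1/2 1 0; 0 0 1]
T3·…·T1 = [-23/26 1/13 0; -9/52 -29/26 0; 0 0 1]
T4·…·T1 = [69/26 -3/13 0; 9/26 29/13 0; 0 0 1]
T5·…·T1 = [69/26 -3/13 2; 9/26 29/13 4; 0 0 1]
det M = 6; M⁻¹ = [29/78 1/26 -35/39; -3/52 23/52 -43/26; 0 0 1]
M⁻¹ · (-46/13, 72/13)ᵀ = (-2, 1)ᵀ

p = (-2, 1)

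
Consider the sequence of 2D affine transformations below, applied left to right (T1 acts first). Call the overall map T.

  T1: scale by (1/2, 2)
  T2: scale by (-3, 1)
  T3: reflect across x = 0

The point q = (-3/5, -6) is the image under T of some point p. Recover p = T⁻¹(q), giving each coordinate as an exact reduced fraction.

p = (-2/5, -3)

T1 = [1/2 0 0; 0 2 0; 0 0 1]
T2·T1 = [-3/2 0 0; 0 2 0; 0 0 1]
T3·…·T1 = [3/2 0 0; 0 2 0; 0 0 1]
det M = 3; M⁻¹ = [2/3 0 0; 0 1/2 0; 0 0 1]
M⁻¹ · (-3/5, -6)ᵀ = (-2/5, -3)ᵀ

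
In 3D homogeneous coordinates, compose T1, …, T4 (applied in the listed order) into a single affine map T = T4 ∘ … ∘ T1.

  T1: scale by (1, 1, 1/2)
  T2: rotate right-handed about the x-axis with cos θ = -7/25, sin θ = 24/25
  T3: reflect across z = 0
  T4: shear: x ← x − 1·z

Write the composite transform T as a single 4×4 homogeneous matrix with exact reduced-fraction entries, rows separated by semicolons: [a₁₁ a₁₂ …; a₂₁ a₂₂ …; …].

T1 = [1 0 0 0; 0 1 0 0; 0 0 1/2 0; 0 0 0 1]
T2·T1 = [1 0 0 0; 0 -7/25 -12/25 0; 0 24/25 -7/50 0; 0 0 0 1]
T3·…·T1 = [1 0 0 0; 0 -7/25 -12/25 0; 0 -24/25 7/50 0; 0 0 0 1]
T4·…·T1 = [1 24/25 -7/50 0; 0 -7/25 -12/25 0; 0 -24/25 7/50 0; 0 0 0 1]

T = [1 24/25 -7/50 0; 0 -7/25 -12/25 0; 0 -24/25 7/50 0; 0 0 0 1]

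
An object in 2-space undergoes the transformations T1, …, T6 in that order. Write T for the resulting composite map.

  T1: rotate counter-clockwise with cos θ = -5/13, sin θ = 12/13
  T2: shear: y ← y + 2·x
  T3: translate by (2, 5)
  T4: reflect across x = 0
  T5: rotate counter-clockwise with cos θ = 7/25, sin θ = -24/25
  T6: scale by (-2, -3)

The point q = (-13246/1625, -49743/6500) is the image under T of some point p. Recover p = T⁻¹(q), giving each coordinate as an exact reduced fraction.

T1 = [-5/13 -12/13 0; 12/13 -5/13 0; 0 0 1]
T2·T1 = [-5/13 -12/13 0; 2/13 -29/13 0; 0 0 1]
T3·…·T1 = [-5/13 -12/13 2; 2/13 -29/13 5; 0 0 1]
T4·…·T1 = [5/13 12/13 -2; 2/13 -29/13 5; 0 0 1]
T5·…·T1 = [83/325 -612/325 106/25; -106/325 -491/325 83/25; 0 0 1]
T6·…·T1 = [-166/325 1224/325 -212/25; 318/325 1473/325 -249/25; 0 0 1]
det M = -6; M⁻¹ = [-491/650 204/325 -2/13; 53/325 83/975 29/13; 0 0 1]
M⁻¹ · (-13246/1625, -49743/6500)ᵀ = (6/5, 1/4)ᵀ

p = (6/5, 1/4)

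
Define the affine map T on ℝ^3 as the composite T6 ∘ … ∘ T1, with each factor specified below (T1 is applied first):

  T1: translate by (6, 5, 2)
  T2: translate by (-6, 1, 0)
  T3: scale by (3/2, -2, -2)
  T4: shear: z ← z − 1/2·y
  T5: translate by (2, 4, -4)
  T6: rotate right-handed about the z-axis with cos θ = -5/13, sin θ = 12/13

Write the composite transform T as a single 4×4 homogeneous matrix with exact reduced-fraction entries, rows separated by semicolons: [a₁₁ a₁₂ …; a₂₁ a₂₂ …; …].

T1 = [1 0 0 6; 0 1 0 5; 0 0 1 2; 0 0 0 1]
T2·T1 = [1 0 0 0; 0 1 0 6; 0 0 1 2; 0 0 0 1]
T3·…·T1 = [3/2 0 0 0; 0 -2 0 -12; 0 0 -2 -4; 0 0 0 1]
T4·…·T1 = [3/2 0 0 0; 0 -2 0 -12; 0 1 -2 2; 0 0 0 1]
T5·…·T1 = [3/2 0 0 2; 0 -2 0 -8; 0 1 -2 -2; 0 0 0 1]
T6·…·T1 = [-15/26 24/13 0 86/13; 18/13 10/13 0 64/13; 0 1 -2 -2; 0 0 0 1]

T = [-15/26 24/13 0 86/13; 18/13 10/13 0 64/13; 0 1 -2 -2; 0 0 0 1]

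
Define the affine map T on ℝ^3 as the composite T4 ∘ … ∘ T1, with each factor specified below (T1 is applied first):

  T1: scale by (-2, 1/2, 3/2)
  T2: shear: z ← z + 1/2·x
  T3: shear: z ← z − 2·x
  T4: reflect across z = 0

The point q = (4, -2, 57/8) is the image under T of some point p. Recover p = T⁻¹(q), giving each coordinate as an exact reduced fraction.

T1 = [-2 0 0 0; 0 1/2 0 0; 0 0 3/2 0; 0 0 0 1]
T2·T1 = [-2 0 0 0; 0 1/2 0 0; -1 0 3/2 0; 0 0 0 1]
T3·…·T1 = [-2 0 0 0; 0 1/2 0 0; 3 0 3/2 0; 0 0 0 1]
T4·…·T1 = [-2 0 0 0; 0 1/2 0 0; -3 0 -3/2 0; 0 0 0 1]
det M = 3/2; M⁻¹ = [-1/2 0 0 0; 0 2 0 0; 1 0 -2/3 0; 0 0 0 1]
M⁻¹ · (4, -2, 57/8)ᵀ = (-2, -4, -3/4)ᵀ

p = (-2, -4, -3/4)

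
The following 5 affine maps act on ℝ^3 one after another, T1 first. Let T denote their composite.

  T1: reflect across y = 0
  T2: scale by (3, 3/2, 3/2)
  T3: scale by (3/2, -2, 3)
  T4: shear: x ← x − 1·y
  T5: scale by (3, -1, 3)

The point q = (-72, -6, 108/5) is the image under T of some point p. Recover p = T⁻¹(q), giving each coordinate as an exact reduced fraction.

p = (-4, 2, 8/5)

T1 = [1 0 0 0; 0 -1 0 0; 0 0 1 0; 0 0 0 1]
T2·T1 = [3 0 0 0; 0 -3/2 0 0; 0 0 3/2 0; 0 0 0 1]
T3·…·T1 = [9/2 0 0 0; 0 3 0 0; 0 0 9/2 0; 0 0 0 1]
T4·…·T1 = [9/2 -3 0 0; 0 3 0 0; 0 0 9/2 0; 0 0 0 1]
T5·…·T1 = [27/2 -9 0 0; 0 -3 0 0; 0 0 27/2 0; 0 0 0 1]
det M = -2187/4; M⁻¹ = [2/27 -2/9 0 0; 0 -1/3 0 0; 0 0 2/27 0; 0 0 0 1]
M⁻¹ · (-72, -6, 108/5)ᵀ = (-4, 2, 8/5)ᵀ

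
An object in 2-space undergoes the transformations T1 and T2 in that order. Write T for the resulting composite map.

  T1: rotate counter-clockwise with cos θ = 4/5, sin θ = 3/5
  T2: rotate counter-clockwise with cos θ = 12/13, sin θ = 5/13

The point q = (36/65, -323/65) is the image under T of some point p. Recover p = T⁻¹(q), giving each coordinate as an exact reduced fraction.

p = (-4, -3)

T1 = [4/5 -3/5 0; 3/5 4/5 0; 0 0 1]
T2·T1 = [33/65 -56/65 0; 56/65 33/65 0; 0 0 1]
det M = 1; M⁻¹ = [33/65 56/65 0; -56/65 33/65 0; 0 0 1]
M⁻¹ · (36/65, -323/65)ᵀ = (-4, -3)ᵀ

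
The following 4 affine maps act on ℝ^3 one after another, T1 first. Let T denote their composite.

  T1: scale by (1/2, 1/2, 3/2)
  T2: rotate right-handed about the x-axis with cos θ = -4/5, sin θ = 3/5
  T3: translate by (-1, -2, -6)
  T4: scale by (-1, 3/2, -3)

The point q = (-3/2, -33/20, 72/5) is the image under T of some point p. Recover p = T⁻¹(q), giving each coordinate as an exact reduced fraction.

p = (5, 0, -1)

T1 = [1/2 0 0 0; 0 1/2 0 0; 0 0 3/2 0; 0 0 0 1]
T2·T1 = [1/2 0 0 0; 0 -2/5 -9/10 0; 0 3/10 -6/5 0; 0 0 0 1]
T3·…·T1 = [1/2 0 0 -1; 0 -2/5 -9/10 -2; 0 3/10 -6/5 -6; 0 0 0 1]
T4·…·T1 = [-1/2 0 0 1; 0 -3/5 -27/20 -3; 0 -9/10 18/5 18; 0 0 0 1]
det M = 27/16; M⁻¹ = [-2 0 0 2; 0 -16/15 -2/5 4; 0 -4/15 8/45 -4; 0 0 0 1]
M⁻¹ · (-3/2, -33/20, 72/5)ᵀ = (5, 0, -1)ᵀ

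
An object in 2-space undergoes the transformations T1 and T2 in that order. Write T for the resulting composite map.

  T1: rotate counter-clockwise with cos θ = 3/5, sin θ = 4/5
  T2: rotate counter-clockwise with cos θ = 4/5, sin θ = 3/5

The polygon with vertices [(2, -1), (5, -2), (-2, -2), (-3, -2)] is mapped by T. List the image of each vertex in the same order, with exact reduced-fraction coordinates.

image vertices: (1, 2), (2, 5), (2, -2), (2, -3)

T1 rotate counter-clockwise with cos θ = 3/5, sin θ = 4/5: (2, -1) → (2, 1); (5, -2) → (23/5, 14/5); (-2, -2) → (2/5, -14/5); (-3, -2) → (-1/5, -18/5)
T2 rotate counter-clockwise with cos θ = 4/5, sin θ = 3/5: (2, 1) → (1, 2); (23/5, 14/5) → (2, 5); (2/5, -14/5) → (2, -2); (-1/5, -18/5) → (2, -3)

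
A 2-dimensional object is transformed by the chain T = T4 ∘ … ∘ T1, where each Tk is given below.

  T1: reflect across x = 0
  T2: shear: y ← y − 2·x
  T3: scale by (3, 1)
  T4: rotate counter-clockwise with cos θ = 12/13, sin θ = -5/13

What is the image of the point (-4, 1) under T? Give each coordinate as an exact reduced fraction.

T(p) = (109/13, -144/13)

T1 reflect across x = 0: (-4, 1) → (4, 1)
T2 shear: y ← y − 2·x: (4, 1) → (4, -7)
T3 scale by (3, 1): (4, -7) → (12, -7)
T4 rotate counter-clockwise with cos θ = 12/13, sin θ = -5/13: (12, -7) → (109/13, -144/13)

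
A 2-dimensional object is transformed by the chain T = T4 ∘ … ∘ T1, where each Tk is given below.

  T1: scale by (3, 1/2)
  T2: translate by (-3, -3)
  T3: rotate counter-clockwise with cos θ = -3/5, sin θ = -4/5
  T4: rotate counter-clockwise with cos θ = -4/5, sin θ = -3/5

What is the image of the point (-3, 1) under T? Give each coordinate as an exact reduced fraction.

T(p) = (5/2, -12)

T1 scale by (3, 1/2): (-3, 1) → (-9, 1/2)
T2 translate by (-3, -3): (-9, 1/2) → (-12, -5/2)
T3 rotate counter-clockwise with cos θ = -3/5, sin θ = -4/5: (-12, -5/2) → (26/5, 111/10)
T4 rotate counter-clockwise with cos θ = -4/5, sin θ = -3/5: (26/5, 111/10) → (5/2, -12)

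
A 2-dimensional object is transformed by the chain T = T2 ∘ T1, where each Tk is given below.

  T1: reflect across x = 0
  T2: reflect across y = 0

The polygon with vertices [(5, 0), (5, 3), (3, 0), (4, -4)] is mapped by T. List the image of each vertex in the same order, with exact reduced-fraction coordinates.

image vertices: (-5, 0), (-5, -3), (-3, 0), (-4, 4)

T1 reflect across x = 0: (5, 0) → (-5, 0); (5, 3) → (-5, 3); (3, 0) → (-3, 0); (4, -4) → (-4, -4)
T2 reflect across y = 0: (-5, 0) → (-5, 0); (-5, 3) → (-5, -3); (-3, 0) → (-3, 0); (-4, -4) → (-4, 4)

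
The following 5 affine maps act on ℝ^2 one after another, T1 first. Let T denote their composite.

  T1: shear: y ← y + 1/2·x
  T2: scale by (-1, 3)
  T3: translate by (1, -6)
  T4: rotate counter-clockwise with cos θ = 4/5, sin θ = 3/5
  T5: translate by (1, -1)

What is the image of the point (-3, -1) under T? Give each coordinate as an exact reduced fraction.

T1 shear: y ← y + 1/2·x: (-3, -1) → (-3, -5/2)
T2 scale by (-1, 3): (-3, -5/2) → (3, -15/2)
T3 translate by (1, -6): (3, -15/2) → (4, -27/2)
T4 rotate counter-clockwise with cos θ = 4/5, sin θ = 3/5: (4, -27/2) → (113/10, -42/5)
T5 translate by (1, -1): (113/10, -42/5) → (123/10, -47/5)

T(p) = (123/10, -47/5)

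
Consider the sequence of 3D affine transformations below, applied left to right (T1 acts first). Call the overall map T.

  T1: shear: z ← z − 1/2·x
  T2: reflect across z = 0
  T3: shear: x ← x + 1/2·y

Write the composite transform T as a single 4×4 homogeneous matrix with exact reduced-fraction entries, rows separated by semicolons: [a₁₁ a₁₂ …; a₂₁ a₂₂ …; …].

T1 = [1 0 0 0; 0 1 0 0; -1/2 0 1 0; 0 0 0 1]
T2·T1 = [1 0 0 0; 0 1 0 0; 1/2 0 -1 0; 0 0 0 1]
T3·…·T1 = [1 1/2 0 0; 0 1 0 0; 1/2 0 -1 0; 0 0 0 1]

T = [1 1/2 0 0; 0 1 0 0; 1/2 0 -1 0; 0 0 0 1]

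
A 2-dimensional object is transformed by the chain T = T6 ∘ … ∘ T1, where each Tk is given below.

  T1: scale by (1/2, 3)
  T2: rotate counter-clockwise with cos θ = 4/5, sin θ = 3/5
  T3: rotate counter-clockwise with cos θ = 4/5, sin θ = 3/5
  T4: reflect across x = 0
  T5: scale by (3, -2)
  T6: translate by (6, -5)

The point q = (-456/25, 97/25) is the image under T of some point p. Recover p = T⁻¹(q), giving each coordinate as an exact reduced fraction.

T1 = [1/2 0 0; 0 3 0; 0 0 1]
T2·T1 = [2/5 -9/5 0; 3/10 12/5 0; 0 0 1]
T3·…·T1 = [7/50 -72/25 0; 12/25 21/25 0; 0 0 1]
T4·…·T1 = [-7/50 72/25 0; 12/25 21/25 0; 0 0 1]
T5·…·T1 = [-21/50 216/25 0; -24/25 -42/25 0; 0 0 1]
T6·…·T1 = [-21/50 216/25 6; -24/25 -42/25 -5; 0 0 1]
det M = 9; M⁻¹ = [-14/75 -24/25 -92/25; 8/75 -7/150 -131/150; 0 0 1]
M⁻¹ · (-456/25, 97/25)ᵀ = (-4, -3)ᵀ

p = (-4, -3)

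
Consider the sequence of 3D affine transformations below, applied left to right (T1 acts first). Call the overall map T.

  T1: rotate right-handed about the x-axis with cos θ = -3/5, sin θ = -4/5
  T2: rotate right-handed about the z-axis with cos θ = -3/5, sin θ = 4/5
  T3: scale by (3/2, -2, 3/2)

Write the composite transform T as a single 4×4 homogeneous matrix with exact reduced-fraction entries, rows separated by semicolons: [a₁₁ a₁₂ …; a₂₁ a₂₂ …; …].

T = [-9/10 18/25 -24/25 0; -8/5 -18/25 24/25 0; 0 -6/5 -9/10 0; 0 0 0 1]

T1 = [1 0 0 0; 0 -3/5 4/5 0; 0 -4/5 -3/5 0; 0 0 0 1]
T2·T1 = [-3/5 12/25 -16/25 0; 4/5 9/25 -12/25 0; 0 -4/5 -3/5 0; 0 0 0 1]
T3·…·T1 = [-9/10 18/25 -24/25 0; -8/5 -18/25 24/25 0; 0 -6/5 -9/10 0; 0 0 0 1]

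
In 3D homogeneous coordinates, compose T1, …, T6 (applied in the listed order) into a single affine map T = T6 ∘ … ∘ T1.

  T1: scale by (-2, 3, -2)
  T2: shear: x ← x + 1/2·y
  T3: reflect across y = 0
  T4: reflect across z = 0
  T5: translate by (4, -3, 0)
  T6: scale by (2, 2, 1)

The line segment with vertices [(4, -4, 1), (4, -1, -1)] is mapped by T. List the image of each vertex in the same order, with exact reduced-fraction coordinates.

T1 scale by (-2, 3, -2): (4, -4, 1) → (-8, -12, -2); (4, -1, -1) → (-8, -3, 2)
T2 shear: x ← x + 1/2·y: (-8, -12, -2) → (-14, -12, -2); (-8, -3, 2) → (-19/2, -3, 2)
T3 reflect across y = 0: (-14, -12, -2) → (-14, 12, -2); (-19/2, -3, 2) → (-19/2, 3, 2)
T4 reflect across z = 0: (-14, 12, -2) → (-14, 12, 2); (-19/2, 3, 2) → (-19/2, 3, -2)
T5 translate by (4, -3, 0): (-14, 12, 2) → (-10, 9, 2); (-19/2, 3, -2) → (-11/2, 0, -2)
T6 scale by (2, 2, 1): (-10, 9, 2) → (-20, 18, 2); (-11/2, 0, -2) → (-11, 0, -2)

image vertices: (-20, 18, 2), (-11, 0, -2)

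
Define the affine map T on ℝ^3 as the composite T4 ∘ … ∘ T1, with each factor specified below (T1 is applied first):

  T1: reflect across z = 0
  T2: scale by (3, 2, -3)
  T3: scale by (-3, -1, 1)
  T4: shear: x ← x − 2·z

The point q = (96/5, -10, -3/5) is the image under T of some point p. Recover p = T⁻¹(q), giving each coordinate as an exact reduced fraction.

T1 = [1 0 0 0; 0 1 0 0; 0 0 -1 0; 0 0 0 1]
T2·T1 = [3 0 0 0; 0 2 0 0; 0 0 3 0; 0 0 0 1]
T3·…·T1 = [-9 0 0 0; 0 -2 0 0; 0 0 3 0; 0 0 0 1]
T4·…·T1 = [-9 0 -6 0; 0 -2 0 0; 0 0 3 0; 0 0 0 1]
det M = 54; M⁻¹ = [-1/9 0 -2/9 0; 0 -1/2 0 0; 0 0 1/3 0; 0 0 0 1]
M⁻¹ · (96/5, -10, -3/5)ᵀ = (-2, 5, -1/5)ᵀ

p = (-2, 5, -1/5)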